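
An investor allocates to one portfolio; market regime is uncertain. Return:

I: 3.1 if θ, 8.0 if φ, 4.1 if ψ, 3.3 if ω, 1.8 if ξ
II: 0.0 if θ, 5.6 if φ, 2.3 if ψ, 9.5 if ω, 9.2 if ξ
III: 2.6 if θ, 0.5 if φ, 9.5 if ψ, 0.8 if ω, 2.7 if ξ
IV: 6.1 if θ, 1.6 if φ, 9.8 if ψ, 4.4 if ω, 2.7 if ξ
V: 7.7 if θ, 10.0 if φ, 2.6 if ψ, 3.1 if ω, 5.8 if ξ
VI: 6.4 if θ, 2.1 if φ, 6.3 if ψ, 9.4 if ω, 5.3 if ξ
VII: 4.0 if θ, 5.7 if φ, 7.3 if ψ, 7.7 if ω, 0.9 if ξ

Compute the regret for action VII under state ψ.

2.5

Best payoff under ψ is 9.8.
Regret = 9.8 − 7.3 = 2.5.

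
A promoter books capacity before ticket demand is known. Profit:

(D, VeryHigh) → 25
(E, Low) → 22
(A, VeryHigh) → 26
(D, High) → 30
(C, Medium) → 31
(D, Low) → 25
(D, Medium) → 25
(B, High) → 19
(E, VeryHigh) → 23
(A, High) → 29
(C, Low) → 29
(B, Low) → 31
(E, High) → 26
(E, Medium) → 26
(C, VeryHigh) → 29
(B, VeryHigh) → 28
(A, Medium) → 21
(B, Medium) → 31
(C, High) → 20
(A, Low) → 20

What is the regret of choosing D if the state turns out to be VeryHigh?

4

Best payoff under VeryHigh is 29.
Regret = 29 − 25 = 4.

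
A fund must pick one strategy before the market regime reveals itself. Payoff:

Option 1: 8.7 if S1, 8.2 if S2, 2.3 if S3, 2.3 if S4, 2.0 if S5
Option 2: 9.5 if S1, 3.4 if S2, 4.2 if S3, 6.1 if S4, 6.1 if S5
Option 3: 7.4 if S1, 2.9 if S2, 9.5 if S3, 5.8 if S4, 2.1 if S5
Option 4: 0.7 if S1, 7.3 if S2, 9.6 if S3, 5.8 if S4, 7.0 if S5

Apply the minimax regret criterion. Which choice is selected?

Column bests: S1=9.5, S2=8.2, S3=9.6, S4=6.1, S5=7.0.
Option 1 regrets: 0.8, 0.0, 7.3, 3.8, 5.0 → max 7.3
Option 2 regrets: 0.0, 4.8, 5.4, 0.0, 0.9 → max 5.4
Option 3 regrets: 2.1, 5.3, 0.1, 0.3, 4.9 → max 5.3
Option 4 regrets: 8.8, 0.9, 0.0, 0.3, 0.0 → max 8.8
Smallest max regret = 5.3 → Option 3.

Option 3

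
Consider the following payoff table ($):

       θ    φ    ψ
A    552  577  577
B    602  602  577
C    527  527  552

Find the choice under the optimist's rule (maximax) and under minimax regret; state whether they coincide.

Row maxima: A=577, B=602, C=552
Best best-case = 602 → B.
Column bests: θ=602, φ=602, ψ=577.
A regrets: 50, 25, 0 → max 50
B regrets: 0, 0, 0 → max 0
C regrets: 75, 75, 25 → max 75
Smallest max regret = 0 → B.

maximax → B; minimax regret → B (agree)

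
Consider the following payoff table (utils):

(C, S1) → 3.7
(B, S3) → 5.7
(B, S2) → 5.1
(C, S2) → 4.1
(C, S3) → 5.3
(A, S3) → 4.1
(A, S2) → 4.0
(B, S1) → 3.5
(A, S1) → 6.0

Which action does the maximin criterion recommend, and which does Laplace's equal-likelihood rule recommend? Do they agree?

maximin → A; laplace → B (disagree)

Row minima: A=4.0, B=3.5, C=3.7
Best worst-case = 4.0 → A.
Row averages: A=4.7, B=143/30, C=131/30
Highest average = 143/30 → B.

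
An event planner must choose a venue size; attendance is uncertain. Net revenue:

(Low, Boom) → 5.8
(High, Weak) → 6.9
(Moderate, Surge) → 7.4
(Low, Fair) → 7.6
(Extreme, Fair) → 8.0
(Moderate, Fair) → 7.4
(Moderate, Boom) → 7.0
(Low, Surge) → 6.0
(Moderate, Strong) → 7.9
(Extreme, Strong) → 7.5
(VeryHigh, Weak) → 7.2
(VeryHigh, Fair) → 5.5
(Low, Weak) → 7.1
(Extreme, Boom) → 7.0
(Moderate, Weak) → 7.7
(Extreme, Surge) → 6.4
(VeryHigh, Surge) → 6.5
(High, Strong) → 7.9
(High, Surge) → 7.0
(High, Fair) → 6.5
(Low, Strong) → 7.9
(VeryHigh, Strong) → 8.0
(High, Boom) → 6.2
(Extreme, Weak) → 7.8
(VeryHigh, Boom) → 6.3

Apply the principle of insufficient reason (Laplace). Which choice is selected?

Row averages: Low=6.88, Moderate=7.48, High=6.9, VeryHigh=6.7, Extreme=7.34
Highest average = 7.48 → Moderate.

Moderate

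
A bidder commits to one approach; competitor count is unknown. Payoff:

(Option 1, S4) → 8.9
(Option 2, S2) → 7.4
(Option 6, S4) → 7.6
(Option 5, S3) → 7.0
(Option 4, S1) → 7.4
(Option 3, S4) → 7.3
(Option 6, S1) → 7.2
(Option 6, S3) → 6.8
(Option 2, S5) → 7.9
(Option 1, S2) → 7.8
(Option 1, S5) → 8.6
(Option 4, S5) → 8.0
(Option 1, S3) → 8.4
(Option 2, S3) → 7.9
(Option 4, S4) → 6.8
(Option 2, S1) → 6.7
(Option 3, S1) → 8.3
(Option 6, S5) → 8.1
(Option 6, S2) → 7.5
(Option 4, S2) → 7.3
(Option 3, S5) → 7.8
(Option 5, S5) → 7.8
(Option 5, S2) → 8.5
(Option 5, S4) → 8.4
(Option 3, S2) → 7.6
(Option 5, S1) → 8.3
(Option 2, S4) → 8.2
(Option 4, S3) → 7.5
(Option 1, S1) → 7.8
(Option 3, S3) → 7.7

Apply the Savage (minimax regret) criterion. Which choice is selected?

Column bests: S1=8.3, S2=8.5, S3=8.4, S4=8.9, S5=8.6.
Option 1 regrets: 0.5, 0.7, 0.0, 0.0, 0.0 → max 0.7
Option 2 regrets: 1.6, 1.1, 0.5, 0.7, 0.7 → max 1.6
Option 3 regrets: 0.0, 0.9, 0.7, 1.6, 0.8 → max 1.6
Option 4 regrets: 0.9, 1.2, 0.9, 2.1, 0.6 → max 2.1
Option 5 regrets: 0.0, 0.0, 1.4, 0.5, 0.8 → max 1.4
Option 6 regrets: 1.1, 1.0, 1.6, 1.3, 0.5 → max 1.6
Smallest max regret = 0.7 → Option 1.

Option 1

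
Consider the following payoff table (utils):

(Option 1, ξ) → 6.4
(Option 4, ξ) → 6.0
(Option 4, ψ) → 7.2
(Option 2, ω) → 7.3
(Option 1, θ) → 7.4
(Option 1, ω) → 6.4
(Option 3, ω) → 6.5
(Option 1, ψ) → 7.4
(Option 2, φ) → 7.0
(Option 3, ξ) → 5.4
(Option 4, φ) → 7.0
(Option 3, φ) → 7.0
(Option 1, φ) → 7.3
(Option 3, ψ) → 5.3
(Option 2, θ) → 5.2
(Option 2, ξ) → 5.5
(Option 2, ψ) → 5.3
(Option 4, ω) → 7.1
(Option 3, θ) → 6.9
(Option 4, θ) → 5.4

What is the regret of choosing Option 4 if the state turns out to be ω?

0.2

Best payoff under ω is 7.3.
Regret = 7.3 − 7.1 = 0.2.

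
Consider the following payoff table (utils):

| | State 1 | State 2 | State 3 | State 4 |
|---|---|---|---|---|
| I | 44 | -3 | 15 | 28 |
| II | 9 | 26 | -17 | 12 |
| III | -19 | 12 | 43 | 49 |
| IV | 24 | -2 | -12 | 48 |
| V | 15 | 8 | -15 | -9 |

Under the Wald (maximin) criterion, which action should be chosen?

Row minima: I=-3, II=-17, III=-19, IV=-12, V=-15
Best worst-case = -3 → I.

I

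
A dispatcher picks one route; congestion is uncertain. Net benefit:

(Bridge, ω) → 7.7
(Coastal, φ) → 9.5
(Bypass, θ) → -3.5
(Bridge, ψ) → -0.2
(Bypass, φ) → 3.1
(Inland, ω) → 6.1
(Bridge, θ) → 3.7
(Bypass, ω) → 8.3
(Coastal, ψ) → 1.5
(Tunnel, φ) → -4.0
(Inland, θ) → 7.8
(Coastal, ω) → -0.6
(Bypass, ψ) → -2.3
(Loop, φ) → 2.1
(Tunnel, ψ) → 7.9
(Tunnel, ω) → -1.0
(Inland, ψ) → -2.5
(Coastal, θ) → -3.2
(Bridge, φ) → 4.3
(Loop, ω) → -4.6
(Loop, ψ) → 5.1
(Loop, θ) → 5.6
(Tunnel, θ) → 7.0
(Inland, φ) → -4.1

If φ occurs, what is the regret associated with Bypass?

6.4

Best payoff under φ is 9.5.
Regret = 9.5 − 3.1 = 6.4.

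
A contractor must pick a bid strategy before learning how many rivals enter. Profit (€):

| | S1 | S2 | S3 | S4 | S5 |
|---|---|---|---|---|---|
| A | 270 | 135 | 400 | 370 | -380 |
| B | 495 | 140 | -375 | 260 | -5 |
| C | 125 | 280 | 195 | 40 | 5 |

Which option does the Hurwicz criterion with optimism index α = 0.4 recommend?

A: 0.4·400 + 0.6·(-380) = -68
B: 0.4·495 + 0.6·(-375) = -27
C: 0.4·280 + 0.6·5 = 115
Highest Hurwicz score = 115 → C.

C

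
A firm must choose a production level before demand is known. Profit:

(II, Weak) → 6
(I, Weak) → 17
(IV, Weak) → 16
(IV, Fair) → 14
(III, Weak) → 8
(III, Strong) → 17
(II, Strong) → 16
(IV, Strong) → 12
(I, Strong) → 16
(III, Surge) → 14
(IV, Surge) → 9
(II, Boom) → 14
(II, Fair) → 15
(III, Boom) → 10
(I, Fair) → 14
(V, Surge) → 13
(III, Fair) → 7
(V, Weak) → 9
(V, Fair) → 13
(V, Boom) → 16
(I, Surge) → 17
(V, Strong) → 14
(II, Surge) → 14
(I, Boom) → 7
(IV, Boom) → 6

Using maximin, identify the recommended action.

Row minima: I=7, II=6, III=7, IV=6, V=9
Best worst-case = 9 → V.

V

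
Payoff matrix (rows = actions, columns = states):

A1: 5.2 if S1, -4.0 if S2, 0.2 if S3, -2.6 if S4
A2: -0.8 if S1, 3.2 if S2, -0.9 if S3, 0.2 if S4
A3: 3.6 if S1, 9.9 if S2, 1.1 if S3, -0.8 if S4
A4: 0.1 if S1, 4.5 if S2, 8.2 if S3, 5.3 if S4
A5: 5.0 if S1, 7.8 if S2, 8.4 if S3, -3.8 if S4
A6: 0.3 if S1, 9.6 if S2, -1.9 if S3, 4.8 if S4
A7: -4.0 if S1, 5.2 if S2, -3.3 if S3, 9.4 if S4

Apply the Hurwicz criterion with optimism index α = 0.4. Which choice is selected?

A3

A1: 0.4·5.2 + 0.6·(-4.0) = -0.32
A2: 0.4·3.2 + 0.6·(-0.9) = 0.74
A3: 0.4·9.9 + 0.6·(-0.8) = 3.48
A4: 0.4·8.2 + 0.6·0.1 = 3.34
A5: 0.4·8.4 + 0.6·(-3.8) = 1.08
A6: 0.4·9.6 + 0.6·(-1.9) = 2.7
A7: 0.4·9.4 + 0.6·(-4.0) = 1.36
Highest Hurwicz score = 3.48 → A3.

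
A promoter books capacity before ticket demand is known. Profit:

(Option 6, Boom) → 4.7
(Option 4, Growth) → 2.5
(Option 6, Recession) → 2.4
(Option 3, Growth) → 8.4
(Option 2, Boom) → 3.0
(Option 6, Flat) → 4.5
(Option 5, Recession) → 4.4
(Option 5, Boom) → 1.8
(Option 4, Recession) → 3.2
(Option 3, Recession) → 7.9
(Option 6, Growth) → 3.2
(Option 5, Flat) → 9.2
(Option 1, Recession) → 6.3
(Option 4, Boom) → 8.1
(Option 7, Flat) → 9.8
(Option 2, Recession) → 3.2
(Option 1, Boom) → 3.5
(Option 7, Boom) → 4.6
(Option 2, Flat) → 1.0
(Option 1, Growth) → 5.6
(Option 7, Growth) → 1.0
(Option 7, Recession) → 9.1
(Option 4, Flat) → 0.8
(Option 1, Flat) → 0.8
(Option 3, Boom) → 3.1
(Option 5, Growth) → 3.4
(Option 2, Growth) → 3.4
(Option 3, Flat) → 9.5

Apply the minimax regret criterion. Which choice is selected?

Column bests: Recession=9.1, Flat=9.8, Growth=8.4, Boom=8.1.
Option 1 regrets: 2.8, 9.0, 2.8, 4.6 → max 9.0
Option 2 regrets: 5.9, 8.8, 5.0, 5.1 → max 8.8
Option 3 regrets: 1.2, 0.3, 0.0, 5.0 → max 5.0
Option 4 regrets: 5.9, 9.0, 5.9, 0.0 → max 9.0
Option 5 regrets: 4.7, 0.6, 5.0, 6.3 → max 6.3
Option 6 regrets: 6.7, 5.3, 5.2, 3.4 → max 6.7
Option 7 regrets: 0.0, 0.0, 7.4, 3.5 → max 7.4
Smallest max regret = 5.0 → Option 3.

Option 3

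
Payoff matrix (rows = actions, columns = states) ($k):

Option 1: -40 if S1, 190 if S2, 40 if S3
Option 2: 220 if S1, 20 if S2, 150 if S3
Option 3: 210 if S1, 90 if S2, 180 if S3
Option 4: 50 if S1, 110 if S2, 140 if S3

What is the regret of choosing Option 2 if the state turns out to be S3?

30

Best payoff under S3 is 180.
Regret = 180 − 150 = 30.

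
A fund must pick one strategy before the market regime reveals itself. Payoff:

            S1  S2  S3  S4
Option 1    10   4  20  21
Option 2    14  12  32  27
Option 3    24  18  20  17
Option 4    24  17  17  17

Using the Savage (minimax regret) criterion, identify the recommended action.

Column bests: S1=24, S2=18, S3=32, S4=27.
Option 1 regrets: 14, 14, 12, 6 → max 14
Option 2 regrets: 10, 6, 0, 0 → max 10
Option 3 regrets: 0, 0, 12, 10 → max 12
Option 4 regrets: 0, 1, 15, 10 → max 15
Smallest max regret = 10 → Option 2.

Option 2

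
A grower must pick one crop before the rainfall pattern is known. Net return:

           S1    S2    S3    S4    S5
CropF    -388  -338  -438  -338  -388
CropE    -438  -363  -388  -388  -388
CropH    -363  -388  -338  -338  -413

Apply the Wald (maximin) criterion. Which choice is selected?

Row minima: CropF=-438, CropE=-438, CropH=-413
Best worst-case = -413 → CropH.

CropH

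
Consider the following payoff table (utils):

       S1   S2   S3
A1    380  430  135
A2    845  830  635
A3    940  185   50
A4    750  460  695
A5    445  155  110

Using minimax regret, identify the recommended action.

A2

Column bests: S1=940, S2=830, S3=695.
A1 regrets: 560, 400, 560 → max 560
A2 regrets: 95, 0, 60 → max 95
A3 regrets: 0, 645, 645 → max 645
A4 regrets: 190, 370, 0 → max 370
A5 regrets: 495, 675, 585 → max 675
Smallest max regret = 95 → A2.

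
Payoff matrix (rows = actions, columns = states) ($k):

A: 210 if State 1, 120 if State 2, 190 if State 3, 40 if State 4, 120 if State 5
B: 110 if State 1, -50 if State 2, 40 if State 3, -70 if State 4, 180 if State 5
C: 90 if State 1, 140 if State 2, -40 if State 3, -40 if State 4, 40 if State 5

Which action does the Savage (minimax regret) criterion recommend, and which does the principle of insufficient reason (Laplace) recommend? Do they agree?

minimax regret → A; laplace → A (agree)

Column bests: State 1=210, State 2=140, State 3=190, State 4=40, State 5=180.
A regrets: 0, 20, 0, 0, 60 → max 60
B regrets: 100, 190, 150, 110, 0 → max 190
C regrets: 120, 0, 230, 80, 140 → max 230
Smallest max regret = 60 → A.
Row averages: A=136, B=42, C=38
Highest average = 136 → A.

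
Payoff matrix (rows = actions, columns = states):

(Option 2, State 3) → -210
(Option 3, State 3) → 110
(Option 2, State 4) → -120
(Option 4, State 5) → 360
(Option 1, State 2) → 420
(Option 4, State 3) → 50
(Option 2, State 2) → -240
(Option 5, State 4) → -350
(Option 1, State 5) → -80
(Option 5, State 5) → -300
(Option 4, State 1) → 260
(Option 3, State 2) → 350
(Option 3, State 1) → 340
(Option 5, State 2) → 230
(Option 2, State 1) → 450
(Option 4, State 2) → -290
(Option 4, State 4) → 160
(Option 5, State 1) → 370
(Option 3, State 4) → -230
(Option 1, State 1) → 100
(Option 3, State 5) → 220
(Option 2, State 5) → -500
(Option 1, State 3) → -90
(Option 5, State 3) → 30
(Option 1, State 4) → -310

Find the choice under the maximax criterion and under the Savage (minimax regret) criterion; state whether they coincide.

maximax → Option 2; minimax regret → Option 3 (disagree)

Row maxima: Option 1=420, Option 2=450, Option 3=350, Option 4=360, Option 5=370
Best best-case = 450 → Option 2.
Column bests: State 1=450, State 2=420, State 3=110, State 4=160, State 5=360.
Option 1 regrets: 350, 0, 200, 470, 440 → max 470
Option 2 regrets: 0, 660, 320, 280, 860 → max 860
Option 3 regrets: 110, 70, 0, 390, 140 → max 390
Option 4 regrets: 190, 710, 60, 0, 0 → max 710
Option 5 regrets: 80, 190, 80, 510, 660 → max 660
Smallest max regret = 390 → Option 3.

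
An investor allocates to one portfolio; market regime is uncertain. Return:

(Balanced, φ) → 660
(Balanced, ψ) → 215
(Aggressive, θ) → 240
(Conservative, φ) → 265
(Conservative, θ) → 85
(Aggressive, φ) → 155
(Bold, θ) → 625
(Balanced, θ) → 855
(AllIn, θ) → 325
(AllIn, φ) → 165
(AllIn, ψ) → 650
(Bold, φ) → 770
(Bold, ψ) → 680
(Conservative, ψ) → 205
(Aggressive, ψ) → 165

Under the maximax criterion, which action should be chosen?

Row maxima: Conservative=265, Balanced=855, Aggressive=240, Bold=770, AllIn=650
Best best-case = 855 → Balanced.

Balanced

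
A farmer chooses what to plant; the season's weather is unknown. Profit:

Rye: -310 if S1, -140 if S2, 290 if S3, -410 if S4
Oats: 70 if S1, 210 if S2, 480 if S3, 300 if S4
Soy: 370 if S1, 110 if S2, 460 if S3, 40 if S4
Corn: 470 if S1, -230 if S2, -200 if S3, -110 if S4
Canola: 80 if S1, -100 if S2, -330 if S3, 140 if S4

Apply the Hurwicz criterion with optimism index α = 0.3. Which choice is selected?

Oats

Rye: 0.3·290 + 0.7·(-410) = -200
Oats: 0.3·480 + 0.7·70 = 193
Soy: 0.3·460 + 0.7·40 = 166
Corn: 0.3·470 + 0.7·(-230) = -20
Canola: 0.3·140 + 0.7·(-330) = -189
Highest Hurwicz score = 193 → Oats.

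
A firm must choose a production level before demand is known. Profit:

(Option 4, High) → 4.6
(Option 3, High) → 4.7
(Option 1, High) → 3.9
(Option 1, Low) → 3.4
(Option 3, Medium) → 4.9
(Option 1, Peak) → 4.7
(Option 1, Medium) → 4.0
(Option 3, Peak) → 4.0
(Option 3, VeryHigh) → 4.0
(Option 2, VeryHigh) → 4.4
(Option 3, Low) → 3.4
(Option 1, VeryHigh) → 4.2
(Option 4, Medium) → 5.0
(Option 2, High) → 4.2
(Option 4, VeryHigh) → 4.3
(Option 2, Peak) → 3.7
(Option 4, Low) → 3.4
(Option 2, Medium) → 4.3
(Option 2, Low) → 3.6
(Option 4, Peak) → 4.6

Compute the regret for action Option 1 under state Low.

0.2

Best payoff under Low is 3.6.
Regret = 3.6 − 3.4 = 0.2.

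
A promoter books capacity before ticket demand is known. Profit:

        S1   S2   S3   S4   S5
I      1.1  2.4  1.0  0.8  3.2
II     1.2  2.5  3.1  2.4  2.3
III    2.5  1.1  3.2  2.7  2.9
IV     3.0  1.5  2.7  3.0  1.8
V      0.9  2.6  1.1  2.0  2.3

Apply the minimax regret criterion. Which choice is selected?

Column bests: S1=3.0, S2=2.6, S3=3.2, S4=3.0, S5=3.2.
I regrets: 1.9, 0.2, 2.2, 2.2, 0.0 → max 2.2
II regrets: 1.8, 0.1, 0.1, 0.6, 0.9 → max 1.8
III regrets: 0.5, 1.5, 0.0, 0.3, 0.3 → max 1.5
IV regrets: 0.0, 1.1, 0.5, 0.0, 1.4 → max 1.4
V regrets: 2.1, 0.0, 2.1, 1.0, 0.9 → max 2.1
Smallest max regret = 1.4 → IV.

IV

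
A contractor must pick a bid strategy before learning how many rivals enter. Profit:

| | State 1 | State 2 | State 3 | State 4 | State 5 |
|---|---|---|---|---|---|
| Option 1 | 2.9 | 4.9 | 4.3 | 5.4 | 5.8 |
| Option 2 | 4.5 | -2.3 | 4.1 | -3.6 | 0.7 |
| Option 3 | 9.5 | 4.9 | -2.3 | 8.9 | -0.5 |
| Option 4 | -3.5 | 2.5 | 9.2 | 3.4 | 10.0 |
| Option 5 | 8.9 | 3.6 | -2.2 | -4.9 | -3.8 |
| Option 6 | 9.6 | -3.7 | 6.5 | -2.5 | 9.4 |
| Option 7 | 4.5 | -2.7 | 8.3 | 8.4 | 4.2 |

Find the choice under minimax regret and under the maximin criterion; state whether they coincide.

Column bests: State 1=9.6, State 2=4.9, State 3=9.2, State 4=8.9, State 5=10.0.
Option 1 regrets: 6.7, 0.0, 4.9, 3.5, 4.2 → max 6.7
Option 2 regrets: 5.1, 7.2, 5.1, 12.5, 9.3 → max 12.5
Option 3 regrets: 0.1, 0.0, 11.5, 0.0, 10.5 → max 11.5
Option 4 regrets: 13.1, 2.4, 0.0, 5.5, 0.0 → max 13.1
Option 5 regrets: 0.7, 1.3, 11.4, 13.8, 13.8 → max 13.8
Option 6 regrets: 0.0, 8.6, 2.7, 11.4, 0.6 → max 11.4
Option 7 regrets: 5.1, 7.6, 0.9, 0.5, 5.8 → max 7.6
Smallest max regret = 6.7 → Option 1.
Row minima: Option 1=2.9, Option 2=-3.6, Option 3=-2.3, Option 4=-3.5, Option 5=-4.9, Option 6=-3.7, Option 7=-2.7
Best worst-case = 2.9 → Option 1.

minimax regret → Option 1; maximin → Option 1 (agree)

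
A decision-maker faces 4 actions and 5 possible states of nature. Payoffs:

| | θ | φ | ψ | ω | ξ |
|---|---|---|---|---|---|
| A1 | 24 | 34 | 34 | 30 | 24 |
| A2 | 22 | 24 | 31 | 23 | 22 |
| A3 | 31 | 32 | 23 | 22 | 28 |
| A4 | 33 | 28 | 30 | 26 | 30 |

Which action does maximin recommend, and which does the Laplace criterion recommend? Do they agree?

Row minima: A1=24, A2=22, A3=22, A4=26
Best worst-case = 26 → A4.
Row averages: A1=29.2, A2=24.4, A3=27.2, A4=29.4
Highest average = 29.4 → A4.

maximin → A4; laplace → A4 (agree)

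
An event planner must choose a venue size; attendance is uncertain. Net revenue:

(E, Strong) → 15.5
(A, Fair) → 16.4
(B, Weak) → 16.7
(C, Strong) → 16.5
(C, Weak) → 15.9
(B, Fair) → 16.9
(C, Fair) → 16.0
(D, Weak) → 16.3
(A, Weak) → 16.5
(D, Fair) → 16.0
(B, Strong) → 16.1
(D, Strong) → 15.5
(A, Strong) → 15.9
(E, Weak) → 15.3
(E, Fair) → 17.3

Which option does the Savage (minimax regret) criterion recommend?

B

Column bests: Weak=16.7, Fair=17.3, Strong=16.5.
A regrets: 0.2, 0.9, 0.6 → max 0.9
B regrets: 0.0, 0.4, 0.4 → max 0.4
C regrets: 0.8, 1.3, 0.0 → max 1.3
D regrets: 0.4, 1.3, 1.0 → max 1.3
E regrets: 1.4, 0.0, 1.0 → max 1.4
Smallest max regret = 0.4 → B.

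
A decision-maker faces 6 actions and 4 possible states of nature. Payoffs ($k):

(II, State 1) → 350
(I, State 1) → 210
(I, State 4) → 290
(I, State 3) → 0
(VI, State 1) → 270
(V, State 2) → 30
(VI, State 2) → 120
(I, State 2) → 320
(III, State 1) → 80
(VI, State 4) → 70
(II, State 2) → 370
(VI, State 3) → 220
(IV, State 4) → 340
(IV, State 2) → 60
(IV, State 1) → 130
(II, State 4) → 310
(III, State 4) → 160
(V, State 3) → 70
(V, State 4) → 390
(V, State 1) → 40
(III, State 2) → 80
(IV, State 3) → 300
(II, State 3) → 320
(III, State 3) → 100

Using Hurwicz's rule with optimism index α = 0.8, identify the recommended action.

I: 0.8·320 + 0.2·0 = 256
II: 0.8·370 + 0.2·310 = 358
III: 0.8·160 + 0.2·80 = 144
IV: 0.8·340 + 0.2·60 = 284
V: 0.8·390 + 0.2·30 = 318
VI: 0.8·270 + 0.2·70 = 230
Highest Hurwicz score = 358 → II.

II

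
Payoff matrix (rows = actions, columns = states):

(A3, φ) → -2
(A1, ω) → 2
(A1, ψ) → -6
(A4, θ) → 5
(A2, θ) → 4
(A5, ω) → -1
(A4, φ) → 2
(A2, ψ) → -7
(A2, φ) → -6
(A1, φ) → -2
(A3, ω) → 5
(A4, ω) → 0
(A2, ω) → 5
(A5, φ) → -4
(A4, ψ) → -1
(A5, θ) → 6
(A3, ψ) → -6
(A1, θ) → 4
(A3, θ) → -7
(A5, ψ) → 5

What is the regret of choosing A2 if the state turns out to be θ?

Best payoff under θ is 6.
Regret = 6 − 4 = 2.

2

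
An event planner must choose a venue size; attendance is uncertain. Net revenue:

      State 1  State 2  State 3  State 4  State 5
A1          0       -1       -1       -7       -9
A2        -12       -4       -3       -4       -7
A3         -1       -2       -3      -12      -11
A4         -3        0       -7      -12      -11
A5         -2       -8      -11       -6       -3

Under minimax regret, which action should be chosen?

A1

Column bests: State 1=0, State 2=0, State 3=-1, State 4=-4, State 5=-3.
A1 regrets: 0, 1, 0, 3, 6 → max 6
A2 regrets: 12, 4, 2, 0, 4 → max 12
A3 regrets: 1, 2, 2, 8, 8 → max 8
A4 regrets: 3, 0, 6, 8, 8 → max 8
A5 regrets: 2, 8, 10, 2, 0 → max 10
Smallest max regret = 6 → A1.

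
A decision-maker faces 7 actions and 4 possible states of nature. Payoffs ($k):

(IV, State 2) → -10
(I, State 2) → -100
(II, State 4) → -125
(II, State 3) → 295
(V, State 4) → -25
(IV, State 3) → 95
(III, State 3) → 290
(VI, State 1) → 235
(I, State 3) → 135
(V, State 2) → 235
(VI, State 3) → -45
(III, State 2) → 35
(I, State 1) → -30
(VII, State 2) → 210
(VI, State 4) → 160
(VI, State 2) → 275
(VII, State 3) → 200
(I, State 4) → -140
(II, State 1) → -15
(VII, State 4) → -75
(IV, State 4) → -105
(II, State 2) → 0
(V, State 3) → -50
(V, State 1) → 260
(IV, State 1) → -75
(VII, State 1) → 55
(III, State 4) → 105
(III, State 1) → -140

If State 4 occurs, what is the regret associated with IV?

265

Best payoff under State 4 is 160.
Regret = 160 − (-105) = 265.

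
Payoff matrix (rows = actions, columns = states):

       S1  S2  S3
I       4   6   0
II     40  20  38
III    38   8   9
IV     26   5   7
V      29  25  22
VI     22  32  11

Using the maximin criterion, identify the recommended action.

Row minima: I=0, II=20, III=8, IV=5, V=22, VI=11
Best worst-case = 22 → V.

V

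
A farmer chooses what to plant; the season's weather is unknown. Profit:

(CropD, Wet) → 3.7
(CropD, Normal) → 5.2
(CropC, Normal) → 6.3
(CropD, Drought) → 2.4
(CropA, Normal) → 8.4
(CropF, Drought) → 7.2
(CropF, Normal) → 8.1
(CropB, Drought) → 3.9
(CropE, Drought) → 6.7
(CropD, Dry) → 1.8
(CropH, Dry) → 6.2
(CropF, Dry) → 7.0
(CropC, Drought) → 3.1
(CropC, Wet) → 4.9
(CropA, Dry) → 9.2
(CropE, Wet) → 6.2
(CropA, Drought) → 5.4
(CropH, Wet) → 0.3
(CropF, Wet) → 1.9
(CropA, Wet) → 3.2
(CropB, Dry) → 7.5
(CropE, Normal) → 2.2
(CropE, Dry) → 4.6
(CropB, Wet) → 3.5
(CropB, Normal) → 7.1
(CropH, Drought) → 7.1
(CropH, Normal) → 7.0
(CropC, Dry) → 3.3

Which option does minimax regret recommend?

CropA

Column bests: Drought=7.2, Dry=9.2, Normal=8.4, Wet=6.2.
CropC regrets: 4.1, 5.9, 2.1, 1.3 → max 5.9
CropE regrets: 0.5, 4.6, 6.2, 0.0 → max 6.2
CropB regrets: 3.3, 1.7, 1.3, 2.7 → max 3.3
CropD regrets: 4.8, 7.4, 3.2, 2.5 → max 7.4
CropF regrets: 0.0, 2.2, 0.3, 4.3 → max 4.3
CropH regrets: 0.1, 3.0, 1.4, 5.9 → max 5.9
CropA regrets: 1.8, 0.0, 0.0, 3.0 → max 3.0
Smallest max regret = 3.0 → CropA.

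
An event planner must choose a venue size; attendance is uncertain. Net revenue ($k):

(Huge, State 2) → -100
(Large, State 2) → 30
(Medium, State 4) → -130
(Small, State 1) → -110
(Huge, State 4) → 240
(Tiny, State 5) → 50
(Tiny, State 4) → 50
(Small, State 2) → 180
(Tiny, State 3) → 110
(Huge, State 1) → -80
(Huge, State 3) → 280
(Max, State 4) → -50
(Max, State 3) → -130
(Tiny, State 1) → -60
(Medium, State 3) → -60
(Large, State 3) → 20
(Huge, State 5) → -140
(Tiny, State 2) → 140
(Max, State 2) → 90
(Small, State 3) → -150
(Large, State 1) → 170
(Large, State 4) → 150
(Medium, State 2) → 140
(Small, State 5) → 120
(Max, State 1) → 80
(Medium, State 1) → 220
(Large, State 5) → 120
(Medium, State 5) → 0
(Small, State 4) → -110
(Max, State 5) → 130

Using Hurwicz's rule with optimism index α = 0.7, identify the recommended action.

Tiny: 0.7·140 + 0.3·(-60) = 80
Small: 0.7·180 + 0.3·(-150) = 81
Medium: 0.7·220 + 0.3·(-130) = 115
Large: 0.7·170 + 0.3·20 = 125
Huge: 0.7·280 + 0.3·(-140) = 154
Max: 0.7·130 + 0.3·(-130) = 52
Highest Hurwicz score = 154 → Huge.

Huge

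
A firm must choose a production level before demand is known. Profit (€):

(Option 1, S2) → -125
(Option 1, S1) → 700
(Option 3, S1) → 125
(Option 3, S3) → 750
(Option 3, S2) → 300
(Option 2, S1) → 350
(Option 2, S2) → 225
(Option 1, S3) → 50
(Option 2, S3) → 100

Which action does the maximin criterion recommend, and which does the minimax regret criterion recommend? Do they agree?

maximin → Option 3; minimax regret → Option 3 (agree)

Row minima: Option 1=-125, Option 2=100, Option 3=125
Best worst-case = 125 → Option 3.
Column bests: S1=700, S2=300, S3=750.
Option 1 regrets: 0, 425, 700 → max 700
Option 2 regrets: 350, 75, 650 → max 650
Option 3 regrets: 575, 0, 0 → max 575
Smallest max regret = 575 → Option 3.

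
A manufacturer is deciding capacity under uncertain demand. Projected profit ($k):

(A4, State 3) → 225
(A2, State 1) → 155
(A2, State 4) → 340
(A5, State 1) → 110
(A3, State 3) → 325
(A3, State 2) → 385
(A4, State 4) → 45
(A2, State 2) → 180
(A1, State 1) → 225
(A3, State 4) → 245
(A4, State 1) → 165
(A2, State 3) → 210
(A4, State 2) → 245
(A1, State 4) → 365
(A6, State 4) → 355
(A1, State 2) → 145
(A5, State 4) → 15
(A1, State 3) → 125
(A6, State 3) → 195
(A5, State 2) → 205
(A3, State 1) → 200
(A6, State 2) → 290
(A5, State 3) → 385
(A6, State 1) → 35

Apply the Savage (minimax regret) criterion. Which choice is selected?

A3

Column bests: State 1=225, State 2=385, State 3=385, State 4=365.
A1 regrets: 0, 240, 260, 0 → max 260
A2 regrets: 70, 205, 175, 25 → max 205
A3 regrets: 25, 0, 60, 120 → max 120
A4 regrets: 60, 140, 160, 320 → max 320
A5 regrets: 115, 180, 0, 350 → max 350
A6 regrets: 190, 95, 190, 10 → max 190
Smallest max regret = 120 → A3.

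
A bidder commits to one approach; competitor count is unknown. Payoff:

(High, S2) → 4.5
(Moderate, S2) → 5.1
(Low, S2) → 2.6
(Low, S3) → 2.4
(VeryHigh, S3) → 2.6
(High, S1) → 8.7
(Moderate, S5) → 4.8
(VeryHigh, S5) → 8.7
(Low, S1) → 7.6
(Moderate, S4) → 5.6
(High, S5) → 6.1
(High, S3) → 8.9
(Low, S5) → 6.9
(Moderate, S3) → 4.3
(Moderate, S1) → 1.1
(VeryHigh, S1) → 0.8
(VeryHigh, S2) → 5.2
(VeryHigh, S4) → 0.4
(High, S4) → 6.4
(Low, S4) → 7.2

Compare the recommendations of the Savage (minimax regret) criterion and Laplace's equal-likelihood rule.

minimax regret → High; laplace → High (agree)

Column bests: S1=8.7, S2=5.2, S3=8.9, S4=7.2, S5=8.7.
Low regrets: 1.1, 2.6, 6.5, 0.0, 1.8 → max 6.5
Moderate regrets: 7.6, 0.1, 4.6, 1.6, 3.9 → max 7.6
High regrets: 0.0, 0.7, 0.0, 0.8, 2.6 → max 2.6
VeryHigh regrets: 7.9, 0.0, 6.3, 6.8, 0.0 → max 7.9
Smallest max regret = 2.6 → High.
Row averages: Low=5.34, Moderate=4.18, High=6.92, VeryHigh=3.54
Highest average = 6.92 → High.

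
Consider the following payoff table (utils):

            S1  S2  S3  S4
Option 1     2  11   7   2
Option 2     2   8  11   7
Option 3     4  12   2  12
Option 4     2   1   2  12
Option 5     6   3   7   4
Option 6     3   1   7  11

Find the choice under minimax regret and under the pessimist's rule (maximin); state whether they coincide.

Column bests: S1=6, S2=12, S3=11, S4=12.
Option 1 regrets: 4, 1, 4, 10 → max 10
Option 2 regrets: 4, 4, 0, 5 → max 5
Option 3 regrets: 2, 0, 9, 0 → max 9
Option 4 regrets: 4, 11, 9, 0 → max 11
Option 5 regrets: 0, 9, 4, 8 → max 9
Option 6 regrets: 3, 11, 4, 1 → max 11
Smallest max regret = 5 → Option 2.
Row minima: Option 1=2, Option 2=2, Option 3=2, Option 4=1, Option 5=3, Option 6=1
Best worst-case = 3 → Option 5.

minimax regret → Option 2; maximin → Option 5 (disagree)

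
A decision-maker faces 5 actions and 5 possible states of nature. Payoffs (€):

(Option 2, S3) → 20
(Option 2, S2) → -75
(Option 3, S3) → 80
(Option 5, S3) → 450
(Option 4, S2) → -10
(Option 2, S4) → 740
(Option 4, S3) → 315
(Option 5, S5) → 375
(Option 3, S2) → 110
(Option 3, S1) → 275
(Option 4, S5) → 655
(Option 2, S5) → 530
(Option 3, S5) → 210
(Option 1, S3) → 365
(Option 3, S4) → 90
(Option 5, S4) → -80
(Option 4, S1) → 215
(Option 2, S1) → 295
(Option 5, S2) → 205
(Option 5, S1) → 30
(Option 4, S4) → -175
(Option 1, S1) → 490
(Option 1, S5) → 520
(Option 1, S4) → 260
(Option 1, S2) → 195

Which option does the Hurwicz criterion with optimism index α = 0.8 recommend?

Option 2

Option 1: 0.8·520 + 0.2·195 = 455
Option 2: 0.8·740 + 0.2·(-75) = 577
Option 3: 0.8·275 + 0.2·80 = 236
Option 4: 0.8·655 + 0.2·(-175) = 489
Option 5: 0.8·450 + 0.2·(-80) = 344
Highest Hurwicz score = 577 → Option 2.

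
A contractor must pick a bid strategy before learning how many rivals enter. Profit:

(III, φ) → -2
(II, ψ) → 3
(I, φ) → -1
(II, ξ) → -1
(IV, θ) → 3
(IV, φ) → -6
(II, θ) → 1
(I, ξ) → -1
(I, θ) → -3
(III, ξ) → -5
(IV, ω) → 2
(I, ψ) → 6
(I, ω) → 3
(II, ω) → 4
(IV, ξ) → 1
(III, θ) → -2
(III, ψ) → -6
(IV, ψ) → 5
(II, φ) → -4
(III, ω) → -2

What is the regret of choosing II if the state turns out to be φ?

3

Best payoff under φ is -1.
Regret = -1 − (-4) = 3.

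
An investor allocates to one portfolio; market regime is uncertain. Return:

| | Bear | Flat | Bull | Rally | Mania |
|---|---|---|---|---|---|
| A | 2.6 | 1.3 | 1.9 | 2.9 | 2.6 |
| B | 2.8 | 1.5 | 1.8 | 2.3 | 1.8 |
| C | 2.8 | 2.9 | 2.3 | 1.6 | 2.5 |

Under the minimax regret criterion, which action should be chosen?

Column bests: Bear=2.8, Flat=2.9, Bull=2.3, Rally=2.9, Mania=2.6.
A regrets: 0.2, 1.6, 0.4, 0.0, 0.0 → max 1.6
B regrets: 0.0, 1.4, 0.5, 0.6, 0.8 → max 1.4
C regrets: 0.0, 0.0, 0.0, 1.3, 0.1 → max 1.3
Smallest max regret = 1.3 → C.

C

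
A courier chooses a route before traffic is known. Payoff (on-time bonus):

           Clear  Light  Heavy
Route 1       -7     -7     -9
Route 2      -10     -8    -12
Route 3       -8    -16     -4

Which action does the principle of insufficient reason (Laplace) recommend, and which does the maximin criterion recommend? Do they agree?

laplace → Route 1; maximin → Route 1 (agree)

Row averages: Route 1=-23/3, Route 2=-10, Route 3=-28/3
Highest average = -23/3 → Route 1.
Row minima: Route 1=-9, Route 2=-12, Route 3=-16
Best worst-case = -9 → Route 1.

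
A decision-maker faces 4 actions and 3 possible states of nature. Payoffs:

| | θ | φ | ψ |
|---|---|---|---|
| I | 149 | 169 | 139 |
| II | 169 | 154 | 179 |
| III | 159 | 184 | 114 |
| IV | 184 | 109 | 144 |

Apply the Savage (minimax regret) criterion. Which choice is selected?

II

Column bests: θ=184, φ=184, ψ=179.
I regrets: 35, 15, 40 → max 40
II regrets: 15, 30, 0 → max 30
III regrets: 25, 0, 65 → max 65
IV regrets: 0, 75, 35 → max 75
Smallest max regret = 30 → II.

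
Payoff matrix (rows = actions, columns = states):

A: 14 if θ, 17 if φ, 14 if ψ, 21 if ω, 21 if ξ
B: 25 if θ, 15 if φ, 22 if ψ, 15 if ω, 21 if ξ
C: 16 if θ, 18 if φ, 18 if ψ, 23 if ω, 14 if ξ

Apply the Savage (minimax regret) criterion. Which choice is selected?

Column bests: θ=25, φ=18, ψ=22, ω=23, ξ=21.
A regrets: 11, 1, 8, 2, 0 → max 11
B regrets: 0, 3, 0, 8, 0 → max 8
C regrets: 9, 0, 4, 0, 7 → max 9
Smallest max regret = 8 → B.

B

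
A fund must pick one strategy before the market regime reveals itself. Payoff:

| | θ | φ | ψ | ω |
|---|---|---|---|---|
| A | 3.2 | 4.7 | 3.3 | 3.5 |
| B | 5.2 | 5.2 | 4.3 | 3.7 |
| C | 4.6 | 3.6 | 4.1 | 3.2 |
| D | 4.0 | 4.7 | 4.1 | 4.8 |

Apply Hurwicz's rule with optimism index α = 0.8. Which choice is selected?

A: 0.8·4.7 + 0.2·3.2 = 4.4
B: 0.8·5.2 + 0.2·3.7 = 4.9
C: 0.8·4.6 + 0.2·3.2 = 4.32
D: 0.8·4.8 + 0.2·4.0 = 4.64
Highest Hurwicz score = 4.9 → B.

B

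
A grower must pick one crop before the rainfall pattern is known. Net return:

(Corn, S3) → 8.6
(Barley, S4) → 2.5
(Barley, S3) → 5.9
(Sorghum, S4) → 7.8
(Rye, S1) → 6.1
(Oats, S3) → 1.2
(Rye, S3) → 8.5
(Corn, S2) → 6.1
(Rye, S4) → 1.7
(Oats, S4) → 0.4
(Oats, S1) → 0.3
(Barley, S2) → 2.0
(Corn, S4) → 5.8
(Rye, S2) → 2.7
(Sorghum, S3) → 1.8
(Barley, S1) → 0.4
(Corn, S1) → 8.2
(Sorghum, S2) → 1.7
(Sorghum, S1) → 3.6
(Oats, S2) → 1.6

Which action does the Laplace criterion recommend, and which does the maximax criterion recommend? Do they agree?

Row averages: Corn=7.175, Oats=0.875, Sorghum=3.725, Barley=2.7, Rye=4.75
Highest average = 7.175 → Corn.
Row maxima: Corn=8.6, Oats=1.6, Sorghum=7.8, Barley=5.9, Rye=8.5
Best best-case = 8.6 → Corn.

laplace → Corn; maximax → Corn (agree)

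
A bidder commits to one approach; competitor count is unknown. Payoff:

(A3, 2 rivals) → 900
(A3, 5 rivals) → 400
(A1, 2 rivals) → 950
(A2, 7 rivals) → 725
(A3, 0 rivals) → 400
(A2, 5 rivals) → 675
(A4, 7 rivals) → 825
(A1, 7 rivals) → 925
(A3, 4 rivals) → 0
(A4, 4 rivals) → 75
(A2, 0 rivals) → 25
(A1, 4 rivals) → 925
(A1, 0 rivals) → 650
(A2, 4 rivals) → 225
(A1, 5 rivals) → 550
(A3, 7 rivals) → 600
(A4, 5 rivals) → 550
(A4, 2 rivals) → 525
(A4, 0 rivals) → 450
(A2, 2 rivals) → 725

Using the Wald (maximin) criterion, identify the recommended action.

Row minima: A1=550, A2=25, A3=0, A4=75
Best worst-case = 550 → A1.

A1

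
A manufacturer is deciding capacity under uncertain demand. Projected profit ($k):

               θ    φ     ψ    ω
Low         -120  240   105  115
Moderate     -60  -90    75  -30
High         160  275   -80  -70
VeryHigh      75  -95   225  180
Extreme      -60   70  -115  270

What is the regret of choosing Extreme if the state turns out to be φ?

Best payoff under φ is 275.
Regret = 275 − 70 = 205.

205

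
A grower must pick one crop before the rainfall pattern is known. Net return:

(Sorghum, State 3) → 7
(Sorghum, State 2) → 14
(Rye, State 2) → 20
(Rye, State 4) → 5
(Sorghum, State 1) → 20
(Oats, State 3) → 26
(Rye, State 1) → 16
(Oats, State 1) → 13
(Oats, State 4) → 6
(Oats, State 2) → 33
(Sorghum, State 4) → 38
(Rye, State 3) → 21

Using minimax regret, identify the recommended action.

Column bests: State 1=20, State 2=33, State 3=26, State 4=38.
Sorghum regrets: 0, 19, 19, 0 → max 19
Oats regrets: 7, 0, 0, 32 → max 32
Rye regrets: 4, 13, 5, 33 → max 33
Smallest max regret = 19 → Sorghum.

Sorghum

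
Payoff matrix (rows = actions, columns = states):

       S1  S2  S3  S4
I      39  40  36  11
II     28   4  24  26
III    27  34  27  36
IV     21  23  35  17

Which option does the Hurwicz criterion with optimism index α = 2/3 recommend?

III

I: 2/3·40 + 1/3·11 = 91/3
II: 2/3·28 + 1/3·4 = 20
III: 2/3·36 + 1/3·27 = 33
IV: 2/3·35 + 1/3·17 = 29
Highest Hurwicz score = 33 → III.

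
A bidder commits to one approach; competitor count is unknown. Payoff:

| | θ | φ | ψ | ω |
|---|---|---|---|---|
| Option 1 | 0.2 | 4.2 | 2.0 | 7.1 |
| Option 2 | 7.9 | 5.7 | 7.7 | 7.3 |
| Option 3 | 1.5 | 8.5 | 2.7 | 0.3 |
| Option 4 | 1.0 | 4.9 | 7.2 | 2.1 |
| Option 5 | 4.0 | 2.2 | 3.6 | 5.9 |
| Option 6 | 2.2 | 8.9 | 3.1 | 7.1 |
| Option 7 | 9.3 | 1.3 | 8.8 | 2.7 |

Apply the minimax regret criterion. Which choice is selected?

Column bests: θ=9.3, φ=8.9, ψ=8.8, ω=7.3.
Option 1 regrets: 9.1, 4.7, 6.8, 0.2 → max 9.1
Option 2 regrets: 1.4, 3.2, 1.1, 0.0 → max 3.2
Option 3 regrets: 7.8, 0.4, 6.1, 7.0 → max 7.8
Option 4 regrets: 8.3, 4.0, 1.6, 5.2 → max 8.3
Option 5 regrets: 5.3, 6.7, 5.2, 1.4 → max 6.7
Option 6 regrets: 7.1, 0.0, 5.7, 0.2 → max 7.1
Option 7 regrets: 0.0, 7.6, 0.0, 4.6 → max 7.6
Smallest max regret = 3.2 → Option 2.

Option 2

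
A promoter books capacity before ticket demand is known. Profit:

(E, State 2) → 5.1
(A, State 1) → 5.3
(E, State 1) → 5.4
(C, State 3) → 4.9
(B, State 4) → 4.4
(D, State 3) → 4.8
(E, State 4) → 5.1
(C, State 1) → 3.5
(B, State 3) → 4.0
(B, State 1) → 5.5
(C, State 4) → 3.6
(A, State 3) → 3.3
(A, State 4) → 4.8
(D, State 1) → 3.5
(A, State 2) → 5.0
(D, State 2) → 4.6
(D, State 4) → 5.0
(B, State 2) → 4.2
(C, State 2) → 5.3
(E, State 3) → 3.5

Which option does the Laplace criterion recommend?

E

Row averages: A=4.6, B=4.525, C=4.325, D=4.475, E=4.775
Highest average = 4.775 → E.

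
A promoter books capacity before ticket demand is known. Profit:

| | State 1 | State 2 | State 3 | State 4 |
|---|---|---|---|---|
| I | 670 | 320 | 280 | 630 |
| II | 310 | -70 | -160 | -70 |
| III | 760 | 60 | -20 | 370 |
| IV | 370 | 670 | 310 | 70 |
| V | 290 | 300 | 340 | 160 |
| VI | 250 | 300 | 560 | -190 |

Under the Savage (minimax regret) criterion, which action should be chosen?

Column bests: State 1=760, State 2=670, State 3=560, State 4=630.
I regrets: 90, 350, 280, 0 → max 350
II regrets: 450, 740, 720, 700 → max 740
III regrets: 0, 610, 580, 260 → max 610
IV regrets: 390, 0, 250, 560 → max 560
V regrets: 470, 370, 220, 470 → max 470
VI regrets: 510, 370, 0, 820 → max 820
Smallest max regret = 350 → I.

I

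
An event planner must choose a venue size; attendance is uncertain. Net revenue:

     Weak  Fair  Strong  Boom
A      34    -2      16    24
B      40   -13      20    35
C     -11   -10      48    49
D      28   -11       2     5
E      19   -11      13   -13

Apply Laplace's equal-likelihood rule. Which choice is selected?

B

Row averages: A=18, B=20.5, C=19, D=6, E=2
Highest average = 20.5 → B.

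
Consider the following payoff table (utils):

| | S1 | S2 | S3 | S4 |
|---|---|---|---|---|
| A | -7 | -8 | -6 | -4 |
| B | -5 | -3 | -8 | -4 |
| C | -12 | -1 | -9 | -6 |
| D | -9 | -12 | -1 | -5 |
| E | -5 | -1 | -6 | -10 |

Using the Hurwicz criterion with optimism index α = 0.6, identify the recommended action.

E

A: 0.6·(-4) + 0.4·(-8) = -5.6
B: 0.6·(-3) + 0.4·(-8) = -5
C: 0.6·(-1) + 0.4·(-12) = -5.4
D: 0.6·(-1) + 0.4·(-12) = -5.4
E: 0.6·(-1) + 0.4·(-10) = -4.6
Highest Hurwicz score = -4.6 → E.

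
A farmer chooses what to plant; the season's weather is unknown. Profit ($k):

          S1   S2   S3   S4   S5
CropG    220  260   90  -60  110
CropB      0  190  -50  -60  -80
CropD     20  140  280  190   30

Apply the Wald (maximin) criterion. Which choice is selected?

CropD

Row minima: CropG=-60, CropB=-80, CropD=20
Best worst-case = 20 → CropD.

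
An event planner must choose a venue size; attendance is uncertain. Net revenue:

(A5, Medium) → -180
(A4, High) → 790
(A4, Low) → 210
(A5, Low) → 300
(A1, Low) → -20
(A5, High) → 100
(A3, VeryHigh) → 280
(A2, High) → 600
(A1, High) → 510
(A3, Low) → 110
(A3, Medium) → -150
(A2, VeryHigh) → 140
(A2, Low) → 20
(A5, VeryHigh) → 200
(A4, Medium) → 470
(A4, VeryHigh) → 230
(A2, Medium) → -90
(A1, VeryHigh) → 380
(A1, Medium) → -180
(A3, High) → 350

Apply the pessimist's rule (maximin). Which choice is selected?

Row minima: A1=-180, A2=-90, A3=-150, A4=210, A5=-180
Best worst-case = 210 → A4.

A4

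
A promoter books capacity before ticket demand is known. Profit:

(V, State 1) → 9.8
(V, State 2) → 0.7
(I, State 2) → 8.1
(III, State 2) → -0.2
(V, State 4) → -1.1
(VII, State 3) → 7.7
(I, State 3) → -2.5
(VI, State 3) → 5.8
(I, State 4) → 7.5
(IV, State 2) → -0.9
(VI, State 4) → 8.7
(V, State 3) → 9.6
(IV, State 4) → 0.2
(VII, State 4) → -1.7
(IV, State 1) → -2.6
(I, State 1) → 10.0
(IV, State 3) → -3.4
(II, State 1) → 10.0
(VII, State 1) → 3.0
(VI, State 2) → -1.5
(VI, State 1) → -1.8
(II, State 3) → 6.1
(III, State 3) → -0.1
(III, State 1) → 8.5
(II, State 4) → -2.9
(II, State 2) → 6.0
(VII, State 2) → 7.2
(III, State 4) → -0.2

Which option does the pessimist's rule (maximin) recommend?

III

Row minima: I=-2.5, II=-2.9, III=-0.2, IV=-3.4, V=-1.1, VI=-1.8, VII=-1.7
Best worst-case = -0.2 → III.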